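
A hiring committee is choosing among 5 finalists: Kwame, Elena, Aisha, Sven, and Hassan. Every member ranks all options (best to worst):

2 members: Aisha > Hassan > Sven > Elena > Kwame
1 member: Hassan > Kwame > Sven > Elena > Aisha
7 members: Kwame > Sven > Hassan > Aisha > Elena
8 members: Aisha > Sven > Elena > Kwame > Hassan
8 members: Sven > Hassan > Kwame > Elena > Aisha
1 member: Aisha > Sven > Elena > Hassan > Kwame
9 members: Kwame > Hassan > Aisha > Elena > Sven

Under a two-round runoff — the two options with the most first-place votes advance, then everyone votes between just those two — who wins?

Round 1 first-place votes: Kwame 16, Elena 0, Aisha 11, Sven 8, Hassan 1.
Kwame and Aisha advance.
Runoff: Kwame is preferred to Aisha by 25 voters; Aisha by 11.
Kwame wins the runoff.

Kwame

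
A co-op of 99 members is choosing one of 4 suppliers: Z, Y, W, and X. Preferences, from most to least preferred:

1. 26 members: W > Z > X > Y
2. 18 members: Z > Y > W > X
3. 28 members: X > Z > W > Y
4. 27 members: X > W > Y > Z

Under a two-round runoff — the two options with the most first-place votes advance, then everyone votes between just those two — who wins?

X

Round 1 first-place votes: Z 18, Y 0, W 26, X 55.
X and W advance.
Runoff: X is preferred to W by 55 voters; W by 44.
X wins the runoff.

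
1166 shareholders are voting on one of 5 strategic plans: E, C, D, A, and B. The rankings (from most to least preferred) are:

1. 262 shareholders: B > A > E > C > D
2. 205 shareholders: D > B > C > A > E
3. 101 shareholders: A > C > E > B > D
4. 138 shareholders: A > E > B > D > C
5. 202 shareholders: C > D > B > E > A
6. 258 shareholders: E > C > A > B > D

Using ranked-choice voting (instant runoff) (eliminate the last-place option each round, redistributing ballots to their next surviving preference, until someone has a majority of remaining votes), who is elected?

E

Round 1: E 258, C 202, D 205, A 239, B 262. Eliminate C.
Round 2: E 258, D 407, A 239, B 262. Eliminate A.
Round 3: E 497, D 407, B 262. Eliminate B.
Round 4: E 759, D 407. E has a majority.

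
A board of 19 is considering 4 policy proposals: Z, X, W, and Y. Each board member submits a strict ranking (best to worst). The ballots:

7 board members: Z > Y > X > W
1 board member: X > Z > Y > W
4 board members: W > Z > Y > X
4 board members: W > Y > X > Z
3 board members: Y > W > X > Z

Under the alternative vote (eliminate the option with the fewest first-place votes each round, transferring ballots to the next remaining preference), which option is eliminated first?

X

Round 1: Z 7, X 1, W 8, Y 3. Eliminate X.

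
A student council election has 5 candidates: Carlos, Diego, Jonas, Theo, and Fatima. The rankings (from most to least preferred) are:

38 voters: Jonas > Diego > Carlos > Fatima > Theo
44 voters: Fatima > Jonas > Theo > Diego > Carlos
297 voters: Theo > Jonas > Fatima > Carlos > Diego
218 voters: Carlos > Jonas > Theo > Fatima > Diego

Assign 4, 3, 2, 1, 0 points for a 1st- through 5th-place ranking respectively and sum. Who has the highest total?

Carlos: 38·2 + 44·0 + 297·1 + 218·4 = 1245
Diego: 38·3 + 44·1 + 297·0 + 218·0 = 158
Jonas: 38·4 + 44·3 + 297·3 + 218·3 = 1829
Theo: 38·0 + 44·2 + 297·4 + 218·2 = 1712
Fatima: 38·1 + 44·4 + 297·2 + 218·1 = 1026
Jonas has the highest Borda score (1829).

Jonas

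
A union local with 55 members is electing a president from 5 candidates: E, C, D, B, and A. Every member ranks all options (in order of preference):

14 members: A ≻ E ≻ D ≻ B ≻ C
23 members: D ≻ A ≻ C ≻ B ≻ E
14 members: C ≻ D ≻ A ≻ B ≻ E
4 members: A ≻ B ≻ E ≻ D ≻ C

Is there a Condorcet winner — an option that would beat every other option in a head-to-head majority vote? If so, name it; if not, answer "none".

D vs E: 37–18 for D.
D vs C: 41–14 for D.
D vs B: 51–4 for D.
D vs A: 37–18 for D.
D beats every other option head-to-head.

D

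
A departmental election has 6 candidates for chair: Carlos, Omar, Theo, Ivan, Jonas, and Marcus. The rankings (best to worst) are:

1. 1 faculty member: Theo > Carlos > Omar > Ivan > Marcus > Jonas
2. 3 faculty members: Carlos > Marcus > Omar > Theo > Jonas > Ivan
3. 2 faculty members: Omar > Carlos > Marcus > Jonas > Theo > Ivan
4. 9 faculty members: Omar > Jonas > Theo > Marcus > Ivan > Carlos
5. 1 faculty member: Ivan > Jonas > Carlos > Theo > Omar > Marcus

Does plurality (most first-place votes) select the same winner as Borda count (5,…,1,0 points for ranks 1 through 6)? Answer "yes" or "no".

yes

Plurality — first-place votes: Carlos 3, Omar 11, Theo 1, Ivan 1, Jonas 0, Marcus 0. Winner: Omar.
Borda — scores: Carlos 30, Omar 68, Theo 42, Ivan 16, Jonas 47, Marcus 37. Winner: Omar.
The two methods agree.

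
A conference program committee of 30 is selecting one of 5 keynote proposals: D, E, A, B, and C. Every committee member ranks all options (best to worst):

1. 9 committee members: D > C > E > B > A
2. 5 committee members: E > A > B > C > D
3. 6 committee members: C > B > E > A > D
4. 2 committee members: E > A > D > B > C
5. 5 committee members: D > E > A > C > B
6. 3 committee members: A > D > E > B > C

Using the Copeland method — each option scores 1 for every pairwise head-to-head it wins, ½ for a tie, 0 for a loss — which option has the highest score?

D: beats E, B, and C; loses to A → score 3.
E: beats A and B; ties C; loses to D → score 2.5.
A: beats D; ties B and C; loses to E → score 2.
B: ties A; loses to D, E, and C → score 0.5.
C: beats B; ties E and A; loses to D → score 2.
D has the best pairwise record.

D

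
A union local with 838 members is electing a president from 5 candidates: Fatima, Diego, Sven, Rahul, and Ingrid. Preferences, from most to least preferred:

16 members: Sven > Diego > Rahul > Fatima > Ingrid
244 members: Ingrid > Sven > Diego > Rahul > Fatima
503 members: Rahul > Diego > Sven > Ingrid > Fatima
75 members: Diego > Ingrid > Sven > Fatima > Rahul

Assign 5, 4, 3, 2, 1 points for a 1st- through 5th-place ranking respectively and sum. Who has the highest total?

Fatima: 16·2 + 244·1 + 503·1 + 75·2 = 929
Diego: 16·4 + 244·3 + 503·4 + 75·5 = 3183
Sven: 16·5 + 244·4 + 503·3 + 75·3 = 2790
Rahul: 16·3 + 244·2 + 503·5 + 75·1 = 3126
Ingrid: 16·1 + 244·5 + 503·2 + 75·4 = 2542
Diego has the highest Borda score (3183).

Diego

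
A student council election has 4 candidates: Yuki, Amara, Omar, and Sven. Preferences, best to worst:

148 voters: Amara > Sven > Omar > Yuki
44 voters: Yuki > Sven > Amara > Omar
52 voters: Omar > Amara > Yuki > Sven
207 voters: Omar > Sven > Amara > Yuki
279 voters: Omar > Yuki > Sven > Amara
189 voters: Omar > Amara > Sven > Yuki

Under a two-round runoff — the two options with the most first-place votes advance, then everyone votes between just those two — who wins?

Omar

Round 1 first-place votes: Yuki 44, Amara 148, Omar 727, Sven 0.
Omar and Amara advance.
Runoff: Omar is preferred to Amara by 727 voters; Amara by 192.
Omar wins the runoff.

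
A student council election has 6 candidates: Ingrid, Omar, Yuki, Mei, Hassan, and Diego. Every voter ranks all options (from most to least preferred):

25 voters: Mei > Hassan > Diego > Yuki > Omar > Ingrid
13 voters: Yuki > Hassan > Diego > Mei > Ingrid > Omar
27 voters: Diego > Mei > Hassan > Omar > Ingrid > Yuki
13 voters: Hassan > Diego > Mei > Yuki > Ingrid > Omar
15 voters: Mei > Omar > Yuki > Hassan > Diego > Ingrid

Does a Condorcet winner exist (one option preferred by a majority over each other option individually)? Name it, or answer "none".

none

Checking pairwise contests:
Omar beats Ingrid 67–26.
Yuki beats Omar 51–42.
Mei beats Yuki 80–13.
Diego beats Mei 53–40.
Mei beats Hassan 67–26.
Hassan beats Diego 66–27.
Every option loses at least one head-to-head, so there is no Condorcet winner.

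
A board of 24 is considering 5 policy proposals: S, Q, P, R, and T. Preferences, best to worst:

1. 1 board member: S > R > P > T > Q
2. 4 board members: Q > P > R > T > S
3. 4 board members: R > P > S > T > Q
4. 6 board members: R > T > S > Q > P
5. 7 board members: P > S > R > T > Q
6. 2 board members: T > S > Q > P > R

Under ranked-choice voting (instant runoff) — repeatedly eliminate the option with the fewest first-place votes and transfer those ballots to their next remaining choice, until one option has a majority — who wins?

Round 1: S 1, Q 4, P 7, R 10, T 2. Eliminate S.
Round 2: Q 4, P 7, R 11, T 2. Eliminate T.
Round 3: Q 6, P 7, R 11. Eliminate Q.
Round 4: P 13, R 11. P has a majority.

P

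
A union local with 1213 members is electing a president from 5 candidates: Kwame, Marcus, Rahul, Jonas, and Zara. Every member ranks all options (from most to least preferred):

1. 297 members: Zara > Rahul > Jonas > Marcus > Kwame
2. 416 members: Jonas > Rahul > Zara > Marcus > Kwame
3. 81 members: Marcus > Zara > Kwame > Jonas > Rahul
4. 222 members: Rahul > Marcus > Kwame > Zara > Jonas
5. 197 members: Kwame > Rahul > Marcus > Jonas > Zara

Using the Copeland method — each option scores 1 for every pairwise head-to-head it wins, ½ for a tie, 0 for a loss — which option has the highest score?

Rahul

Kwame: loses to Marcus, Rahul, Jonas, and Zara → score 0.
Marcus: beats Kwame; loses to Rahul, Jonas, and Zara → score 1.
Rahul: beats Kwame, Marcus, Jonas, and Zara → score 4.
Jonas: beats Kwame, Marcus, and Zara; loses to Rahul → score 3.
Zara: beats Kwame and Marcus; loses to Rahul and Jonas → score 2.
Rahul has the best pairwise record.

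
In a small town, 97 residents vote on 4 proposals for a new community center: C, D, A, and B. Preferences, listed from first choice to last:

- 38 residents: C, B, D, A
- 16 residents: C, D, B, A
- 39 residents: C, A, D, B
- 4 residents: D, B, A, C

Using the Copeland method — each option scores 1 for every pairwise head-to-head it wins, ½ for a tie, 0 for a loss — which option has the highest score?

C

C: beats D, A, and B → score 3.
D: beats A and B; loses to C → score 2.
A: loses to C, D, and B → score 0.
B: beats A; loses to C and D → score 1.
C has the best pairwise record.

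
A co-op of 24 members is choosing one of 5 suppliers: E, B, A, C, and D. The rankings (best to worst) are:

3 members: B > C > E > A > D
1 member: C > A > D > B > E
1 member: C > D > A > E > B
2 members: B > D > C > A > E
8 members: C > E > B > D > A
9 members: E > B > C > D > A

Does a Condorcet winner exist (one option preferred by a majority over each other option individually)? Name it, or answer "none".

Checking pairwise contests:
C beats E 15–9.
E beats B 18–6.
E beats A 20–4.
B beats C 14–10.
E beats D 20–4.
Every option loses at least one head-to-head, so there is no Condorcet winner.

none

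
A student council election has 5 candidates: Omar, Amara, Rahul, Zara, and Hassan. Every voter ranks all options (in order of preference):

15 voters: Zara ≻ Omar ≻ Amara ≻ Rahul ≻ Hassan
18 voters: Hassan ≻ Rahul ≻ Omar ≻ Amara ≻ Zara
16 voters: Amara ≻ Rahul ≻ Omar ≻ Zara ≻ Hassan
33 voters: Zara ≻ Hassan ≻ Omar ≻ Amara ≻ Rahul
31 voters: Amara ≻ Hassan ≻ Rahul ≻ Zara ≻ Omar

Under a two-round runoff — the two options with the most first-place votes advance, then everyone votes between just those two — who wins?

Round 1 first-place votes: Omar 0, Amara 47, Rahul 0, Zara 48, Hassan 18.
Zara and Amara advance.
Runoff: Zara is preferred to Amara by 48 voters; Amara by 65.
Amara wins the runoff.

Amara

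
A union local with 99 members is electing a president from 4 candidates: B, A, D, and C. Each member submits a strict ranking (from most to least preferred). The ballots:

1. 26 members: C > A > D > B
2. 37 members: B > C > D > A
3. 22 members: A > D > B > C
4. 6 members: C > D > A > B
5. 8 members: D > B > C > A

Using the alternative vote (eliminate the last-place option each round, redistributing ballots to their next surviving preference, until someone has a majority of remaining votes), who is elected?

B

Round 1: B 37, A 22, D 8, C 32. Eliminate D.
Round 2: B 45, A 22, C 32. Eliminate A.
Round 3: B 67, C 32. B has a majority.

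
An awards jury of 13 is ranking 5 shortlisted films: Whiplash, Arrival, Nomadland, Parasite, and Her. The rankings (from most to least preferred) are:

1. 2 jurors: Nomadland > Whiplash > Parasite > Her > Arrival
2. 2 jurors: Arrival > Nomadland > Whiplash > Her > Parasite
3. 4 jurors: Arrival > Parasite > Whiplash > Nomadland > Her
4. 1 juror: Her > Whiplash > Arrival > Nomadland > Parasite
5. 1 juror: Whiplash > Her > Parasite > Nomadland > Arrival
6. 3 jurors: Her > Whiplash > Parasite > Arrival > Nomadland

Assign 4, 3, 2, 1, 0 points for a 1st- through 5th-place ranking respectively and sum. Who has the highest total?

Whiplash: 2·3 + 2·2 + 4·2 + 1·3 + 1·4 + 3·3 = 34
Arrival: 2·0 + 2·4 + 4·4 + 1·2 + 1·0 + 3·1 = 29
Nomadland: 2·4 + 2·3 + 4·1 + 1·1 + 1·1 + 3·0 = 20
Parasite: 2·2 + 2·0 + 4·3 + 1·0 + 1·2 + 3·2 = 24
Her: 2·1 + 2·1 + 4·0 + 1·4 + 1·3 + 3·4 = 23
Whiplash has the highest Borda score (34).

Whiplash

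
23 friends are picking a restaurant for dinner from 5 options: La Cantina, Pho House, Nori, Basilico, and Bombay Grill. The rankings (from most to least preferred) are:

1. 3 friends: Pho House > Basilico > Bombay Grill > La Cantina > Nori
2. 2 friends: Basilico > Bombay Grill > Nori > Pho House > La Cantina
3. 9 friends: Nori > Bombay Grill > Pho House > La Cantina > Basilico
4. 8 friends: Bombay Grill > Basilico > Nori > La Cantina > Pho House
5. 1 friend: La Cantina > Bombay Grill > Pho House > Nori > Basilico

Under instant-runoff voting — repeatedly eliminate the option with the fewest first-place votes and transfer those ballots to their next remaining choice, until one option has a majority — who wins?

Round 1: La Cantina 1, Pho House 3, Nori 9, Basilico 2, Bombay Grill 8. Eliminate La Cantina.
Round 2: Pho House 3, Nori 9, Basilico 2, Bombay Grill 9. Eliminate Basilico.
Round 3: Pho House 3, Nori 9, Bombay Grill 11. Eliminate Pho House.
Round 4: Nori 9, Bombay Grill 14. Bombay Grill has a majority.

Bombay Grill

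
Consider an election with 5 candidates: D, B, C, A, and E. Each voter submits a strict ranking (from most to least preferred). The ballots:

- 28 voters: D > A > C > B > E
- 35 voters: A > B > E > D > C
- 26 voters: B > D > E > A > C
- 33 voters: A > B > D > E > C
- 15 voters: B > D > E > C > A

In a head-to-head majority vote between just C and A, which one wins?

Voters preferring C to A: 15; preferring A to C: 122.
A wins the head-to-head.

A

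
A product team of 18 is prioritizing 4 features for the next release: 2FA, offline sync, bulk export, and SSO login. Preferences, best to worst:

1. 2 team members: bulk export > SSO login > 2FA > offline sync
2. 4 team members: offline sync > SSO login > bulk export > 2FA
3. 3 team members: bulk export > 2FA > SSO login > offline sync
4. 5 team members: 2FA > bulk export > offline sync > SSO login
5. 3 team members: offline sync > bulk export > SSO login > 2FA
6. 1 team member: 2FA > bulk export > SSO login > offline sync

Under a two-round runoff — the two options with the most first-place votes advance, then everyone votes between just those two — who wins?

Round 1 first-place votes: 2FA 6, offline sync 7, bulk export 5, SSO login 0.
offline sync and 2FA advance.
Runoff: offline sync is preferred to 2FA by 7 voters; 2FA by 11.
2FA wins the runoff.

2FA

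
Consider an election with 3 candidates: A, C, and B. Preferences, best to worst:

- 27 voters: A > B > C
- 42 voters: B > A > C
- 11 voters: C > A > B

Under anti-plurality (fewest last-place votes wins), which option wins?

Last-place votes: A 0, C 69, B 11.
A is ranked last by the fewest voters, so A wins.

A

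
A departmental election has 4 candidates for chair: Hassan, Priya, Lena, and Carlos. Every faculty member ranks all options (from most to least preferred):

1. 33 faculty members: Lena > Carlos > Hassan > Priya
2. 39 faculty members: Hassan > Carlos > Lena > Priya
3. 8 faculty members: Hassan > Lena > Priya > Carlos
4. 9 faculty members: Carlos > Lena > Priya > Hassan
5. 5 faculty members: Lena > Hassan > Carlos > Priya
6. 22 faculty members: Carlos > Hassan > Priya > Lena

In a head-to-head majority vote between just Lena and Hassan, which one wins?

Voters preferring Lena to Hassan: 47; preferring Hassan to Lena: 69.
Hassan wins the head-to-head.

Hassan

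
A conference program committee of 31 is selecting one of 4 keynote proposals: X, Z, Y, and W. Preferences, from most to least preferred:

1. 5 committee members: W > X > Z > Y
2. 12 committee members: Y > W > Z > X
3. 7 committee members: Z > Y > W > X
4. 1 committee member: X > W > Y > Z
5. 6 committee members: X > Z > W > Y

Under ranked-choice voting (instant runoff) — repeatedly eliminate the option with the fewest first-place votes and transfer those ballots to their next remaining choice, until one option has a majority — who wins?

Y

Round 1: X 7, Z 7, Y 12, W 5. Eliminate W.
Round 2: X 12, Z 7, Y 12. Eliminate Z.
Round 3: X 12, Y 19. Y has a majority.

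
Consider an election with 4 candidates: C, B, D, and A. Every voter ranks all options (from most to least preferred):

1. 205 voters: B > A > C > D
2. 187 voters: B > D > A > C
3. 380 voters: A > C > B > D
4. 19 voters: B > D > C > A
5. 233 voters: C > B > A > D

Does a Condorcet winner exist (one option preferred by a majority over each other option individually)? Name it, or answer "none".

Checking pairwise contests:
A beats C 772–252.
C beats B 613–411.
C beats D 818–206.
B beats A 644–380.
Every option loses at least one head-to-head, so there is no Condorcet winner.

none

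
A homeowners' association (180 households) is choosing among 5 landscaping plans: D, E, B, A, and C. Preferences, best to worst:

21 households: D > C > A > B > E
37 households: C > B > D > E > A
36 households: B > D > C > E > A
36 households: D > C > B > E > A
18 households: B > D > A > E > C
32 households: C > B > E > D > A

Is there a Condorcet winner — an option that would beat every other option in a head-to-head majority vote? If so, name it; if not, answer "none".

none

Checking pairwise contests:
B beats D 123–57.
D beats E 148–32.
C beats B 126–54.
D beats A 180–0.
D beats C 111–69.
Every option loses at least one head-to-head, so there is no Condorcet winner.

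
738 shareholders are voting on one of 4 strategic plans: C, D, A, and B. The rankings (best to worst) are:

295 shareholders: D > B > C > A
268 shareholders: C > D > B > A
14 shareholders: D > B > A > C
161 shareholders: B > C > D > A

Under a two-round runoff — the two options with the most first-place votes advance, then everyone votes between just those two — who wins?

C

Round 1 first-place votes: C 268, D 309, A 0, B 161.
D and C advance.
Runoff: D is preferred to C by 309 voters; C by 429.
C wins the runoff.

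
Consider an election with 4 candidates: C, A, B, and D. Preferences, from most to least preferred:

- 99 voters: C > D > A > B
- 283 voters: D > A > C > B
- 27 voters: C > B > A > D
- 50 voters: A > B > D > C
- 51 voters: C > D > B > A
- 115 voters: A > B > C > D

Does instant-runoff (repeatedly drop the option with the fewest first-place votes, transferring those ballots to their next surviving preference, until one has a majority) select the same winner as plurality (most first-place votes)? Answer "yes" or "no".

yes

Instant-runoff — R1 C 177, A 165, B 0, D 283 (B out); R2 C 177, A 165, D 283 (A out); R3 C 292, D 333 (D winner). Winner: D.
Plurality — first-place votes: C 177, A 165, B 0, D 283. Winner: D.
The two methods agree.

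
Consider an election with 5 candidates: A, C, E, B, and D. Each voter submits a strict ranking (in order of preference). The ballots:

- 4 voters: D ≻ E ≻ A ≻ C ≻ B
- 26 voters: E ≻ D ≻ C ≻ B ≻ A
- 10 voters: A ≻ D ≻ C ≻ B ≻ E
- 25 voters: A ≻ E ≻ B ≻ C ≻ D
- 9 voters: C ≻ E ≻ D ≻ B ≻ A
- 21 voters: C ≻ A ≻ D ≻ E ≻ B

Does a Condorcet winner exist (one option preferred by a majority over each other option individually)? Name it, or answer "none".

Checking pairwise contests:
C beats A 56–39.
E beats C 55–40.
A beats E 56–39.
A beats B 60–35.
A beats D 56–39.
Every option loses at least one head-to-head, so there is no Condorcet winner.

none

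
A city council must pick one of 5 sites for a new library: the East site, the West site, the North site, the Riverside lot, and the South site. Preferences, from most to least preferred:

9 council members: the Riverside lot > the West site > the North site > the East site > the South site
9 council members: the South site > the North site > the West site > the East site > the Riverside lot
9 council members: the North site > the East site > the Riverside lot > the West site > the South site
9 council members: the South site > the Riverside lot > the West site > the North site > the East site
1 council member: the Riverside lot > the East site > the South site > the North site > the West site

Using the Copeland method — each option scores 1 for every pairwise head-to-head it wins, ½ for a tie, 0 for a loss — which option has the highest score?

the East site: beats the South site; loses to the West site, the North site, and the Riverside lot → score 1.
the West site: beats the East site; loses to the North site, the Riverside lot, and the South site → score 1.
the North site: beats the East site and the West site; loses to the Riverside lot and the South site → score 2.
the Riverside lot: beats the East site, the West site, the North site, and the South site → score 4.
the South site: beats the West site and the North site; loses to the East site and the Riverside lot → score 2.
the Riverside lot has the best pairwise record.

the Riverside lot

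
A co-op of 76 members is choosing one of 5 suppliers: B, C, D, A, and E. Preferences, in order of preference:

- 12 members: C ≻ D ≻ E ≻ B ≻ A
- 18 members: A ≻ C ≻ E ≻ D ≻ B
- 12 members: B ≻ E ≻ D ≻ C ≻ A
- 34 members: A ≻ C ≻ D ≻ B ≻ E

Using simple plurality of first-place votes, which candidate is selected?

First-place votes: B 12, C 12, D 0, A 52, E 0.
A has the most first-place votes.

A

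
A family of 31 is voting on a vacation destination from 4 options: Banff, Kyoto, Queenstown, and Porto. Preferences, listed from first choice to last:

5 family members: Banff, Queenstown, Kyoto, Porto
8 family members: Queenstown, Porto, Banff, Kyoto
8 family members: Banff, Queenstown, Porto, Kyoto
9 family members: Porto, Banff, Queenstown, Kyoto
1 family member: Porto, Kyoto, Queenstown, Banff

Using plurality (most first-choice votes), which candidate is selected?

First-place votes: Banff 13, Kyoto 0, Queenstown 8, Porto 10.
Banff has the most first-place votes.

Banff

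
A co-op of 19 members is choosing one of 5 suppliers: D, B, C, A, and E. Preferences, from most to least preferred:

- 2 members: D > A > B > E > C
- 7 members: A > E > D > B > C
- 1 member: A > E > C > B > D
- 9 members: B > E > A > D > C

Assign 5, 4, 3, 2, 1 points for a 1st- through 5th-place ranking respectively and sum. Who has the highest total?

D: 2·5 + 7·3 + 1·1 + 9·2 = 50
B: 2·3 + 7·2 + 1·2 + 9·5 = 67
C: 2·1 + 7·1 + 1·3 + 9·1 = 21
A: 2·4 + 7·5 + 1·5 + 9·3 = 75
E: 2·2 + 7·4 + 1·4 + 9·4 = 72
A has the highest Borda score (75).

A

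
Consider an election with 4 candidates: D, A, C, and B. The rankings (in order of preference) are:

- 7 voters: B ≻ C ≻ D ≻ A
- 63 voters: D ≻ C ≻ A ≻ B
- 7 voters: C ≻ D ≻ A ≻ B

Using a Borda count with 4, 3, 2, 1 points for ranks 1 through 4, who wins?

D: 7·2 + 63·4 + 7·3 = 287
A: 7·1 + 63·2 + 7·2 = 147
C: 7·3 + 63·3 + 7·4 = 238
B: 7·4 + 63·1 + 7·1 = 98
D has the highest Borda score (287).

D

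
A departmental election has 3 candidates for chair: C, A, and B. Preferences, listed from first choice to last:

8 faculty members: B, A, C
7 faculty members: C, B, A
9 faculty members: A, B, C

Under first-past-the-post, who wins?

First-place votes: C 7, A 9, B 8.
A has the most first-place votes.

A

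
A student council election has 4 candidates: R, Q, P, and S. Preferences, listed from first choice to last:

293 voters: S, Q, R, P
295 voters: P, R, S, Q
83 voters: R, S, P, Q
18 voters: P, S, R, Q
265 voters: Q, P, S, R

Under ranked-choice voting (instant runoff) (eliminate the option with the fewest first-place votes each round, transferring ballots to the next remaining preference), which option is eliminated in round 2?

Round 1: R 83, Q 265, P 313, S 293. Eliminate R.
Round 2: Q 265, P 313, S 376. Eliminate Q.

Q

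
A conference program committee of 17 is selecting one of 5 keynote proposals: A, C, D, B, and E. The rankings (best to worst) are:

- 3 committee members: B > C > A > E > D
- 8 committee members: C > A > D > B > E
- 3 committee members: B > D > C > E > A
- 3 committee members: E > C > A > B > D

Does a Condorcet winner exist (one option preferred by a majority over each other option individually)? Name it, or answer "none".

C vs A: 17–0 for C.
C vs D: 14–3 for C.
C vs B: 11–6 for C.
C vs E: 14–3 for C.
C beats every other option head-to-head.

C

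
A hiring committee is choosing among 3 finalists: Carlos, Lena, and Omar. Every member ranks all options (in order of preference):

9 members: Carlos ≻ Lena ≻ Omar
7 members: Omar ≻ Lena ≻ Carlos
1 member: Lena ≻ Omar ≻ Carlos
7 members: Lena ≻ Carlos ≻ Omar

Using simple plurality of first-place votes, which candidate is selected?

First-place votes: Carlos 9, Lena 8, Omar 7.
Carlos has the most first-place votes.

Carlos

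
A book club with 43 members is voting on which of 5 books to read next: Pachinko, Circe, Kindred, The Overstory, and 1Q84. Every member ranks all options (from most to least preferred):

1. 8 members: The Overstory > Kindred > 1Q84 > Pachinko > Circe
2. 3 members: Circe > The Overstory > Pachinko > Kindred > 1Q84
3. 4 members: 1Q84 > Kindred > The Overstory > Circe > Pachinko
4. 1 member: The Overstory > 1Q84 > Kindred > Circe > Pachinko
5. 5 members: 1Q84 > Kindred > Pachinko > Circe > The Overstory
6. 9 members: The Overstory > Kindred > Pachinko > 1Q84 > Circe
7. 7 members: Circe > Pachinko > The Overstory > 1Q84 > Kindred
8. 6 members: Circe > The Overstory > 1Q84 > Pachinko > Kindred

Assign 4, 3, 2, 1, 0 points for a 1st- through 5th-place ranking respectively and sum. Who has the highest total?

Pachinko: 8·1 + 3·2 + 4·0 + 1·0 + 5·2 + 9·2 + 7·3 + 6·1 = 69
Circe: 8·0 + 3·4 + 4·1 + 1·1 + 5·1 + 9·0 + 7·4 + 6·4 = 74
Kindred: 8·3 + 3·1 + 4·3 + 1·2 + 5·3 + 9·3 + 7·0 + 6·0 = 83
The Overstory: 8·4 + 3·3 + 4·2 + 1·4 + 5·0 + 9·4 + 7·2 + 6·3 = 121
1Q84: 8·2 + 3·0 + 4·4 + 1·3 + 5·4 + 9·1 + 7·1 + 6·2 = 83
The Overstory has the highest Borda score (121).

The Overstory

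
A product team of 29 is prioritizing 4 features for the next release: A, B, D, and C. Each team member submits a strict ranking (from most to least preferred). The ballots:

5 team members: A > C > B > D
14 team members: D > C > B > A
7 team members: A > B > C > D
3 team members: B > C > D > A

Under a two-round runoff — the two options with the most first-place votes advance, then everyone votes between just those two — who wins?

Round 1 first-place votes: A 12, B 3, D 14, C 0.
D and A advance.
Runoff: D is preferred to A by 17 voters; A by 12.
D wins the runoff.

D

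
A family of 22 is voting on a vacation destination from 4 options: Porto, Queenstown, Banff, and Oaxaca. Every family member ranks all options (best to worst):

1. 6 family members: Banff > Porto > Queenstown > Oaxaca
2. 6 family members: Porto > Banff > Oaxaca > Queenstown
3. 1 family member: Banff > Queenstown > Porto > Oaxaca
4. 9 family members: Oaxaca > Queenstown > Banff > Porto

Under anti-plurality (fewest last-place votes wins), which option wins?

Last-place votes: Porto 9, Queenstown 6, Banff 0, Oaxaca 7.
Banff is ranked last by the fewest voters, so Banff wins.

Banff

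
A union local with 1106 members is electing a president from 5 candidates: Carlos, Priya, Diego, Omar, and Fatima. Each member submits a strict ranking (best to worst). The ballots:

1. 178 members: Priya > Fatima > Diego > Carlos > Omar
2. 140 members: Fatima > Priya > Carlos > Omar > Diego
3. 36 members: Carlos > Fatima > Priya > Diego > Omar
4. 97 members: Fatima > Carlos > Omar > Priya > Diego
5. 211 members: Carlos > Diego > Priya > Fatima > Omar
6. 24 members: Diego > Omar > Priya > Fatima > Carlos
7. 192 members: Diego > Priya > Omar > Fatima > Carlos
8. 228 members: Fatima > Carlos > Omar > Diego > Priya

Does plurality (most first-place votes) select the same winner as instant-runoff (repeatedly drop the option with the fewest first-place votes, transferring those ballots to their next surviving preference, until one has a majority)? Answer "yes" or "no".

Plurality — first-place votes: Carlos 247, Priya 178, Diego 216, Omar 0, Fatima 465. Winner: Fatima.
Instant-runoff — R1 Carlos 247, Priya 178, Diego 216, Omar 0, Fatima 465 (Omar out); R2 Carlos 247, Priya 178, Diego 216, Fatima 465 (Priya out); R3 Carlos 247, Diego 216, Fatima 643 (Fatima winner). Winner: Fatima.
The two methods agree.

yes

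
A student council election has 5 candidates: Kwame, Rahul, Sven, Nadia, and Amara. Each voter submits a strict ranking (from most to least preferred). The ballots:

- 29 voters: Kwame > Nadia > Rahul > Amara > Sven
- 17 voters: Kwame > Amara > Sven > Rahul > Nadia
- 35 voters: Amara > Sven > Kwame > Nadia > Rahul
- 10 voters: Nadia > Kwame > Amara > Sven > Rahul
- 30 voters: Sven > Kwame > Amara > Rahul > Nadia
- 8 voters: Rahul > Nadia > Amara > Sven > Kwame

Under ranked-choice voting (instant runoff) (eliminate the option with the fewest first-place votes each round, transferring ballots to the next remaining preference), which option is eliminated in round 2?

Nadia

Round 1: Kwame 46, Rahul 8, Sven 30, Nadia 10, Amara 35. Eliminate Rahul.
Round 2: Kwame 46, Sven 30, Nadia 18, Amara 35. Eliminate Nadia.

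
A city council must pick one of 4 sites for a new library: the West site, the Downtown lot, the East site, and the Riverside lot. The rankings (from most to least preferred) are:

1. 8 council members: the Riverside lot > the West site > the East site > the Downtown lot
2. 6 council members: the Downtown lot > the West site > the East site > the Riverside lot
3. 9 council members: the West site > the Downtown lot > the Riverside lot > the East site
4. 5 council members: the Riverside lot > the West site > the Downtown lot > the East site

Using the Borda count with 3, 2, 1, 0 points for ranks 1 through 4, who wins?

the West site: 8·2 + 6·2 + 9·3 + 5·2 = 65
the Downtown lot: 8·0 + 6·3 + 9·2 + 5·1 = 41
the East site: 8·1 + 6·1 + 9·0 + 5·0 = 14
the Riverside lot: 8·3 + 6·0 + 9·1 + 5·3 = 48
the West site has the highest Borda score (65).

the West site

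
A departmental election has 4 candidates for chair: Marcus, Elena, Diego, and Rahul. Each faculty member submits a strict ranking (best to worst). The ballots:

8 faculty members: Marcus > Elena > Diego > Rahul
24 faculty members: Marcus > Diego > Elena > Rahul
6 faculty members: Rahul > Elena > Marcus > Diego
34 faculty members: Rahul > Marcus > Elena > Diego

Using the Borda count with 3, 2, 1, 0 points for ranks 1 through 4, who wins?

Marcus: 8·3 + 24·3 + 6·1 + 34·2 = 170
Elena: 8·2 + 24·1 + 6·2 + 34·1 = 86
Diego: 8·1 + 24·2 + 6·0 + 34·0 = 56
Rahul: 8·0 + 24·0 + 6·3 + 34·3 = 120
Marcus has the highest Borda score (170).

Marcus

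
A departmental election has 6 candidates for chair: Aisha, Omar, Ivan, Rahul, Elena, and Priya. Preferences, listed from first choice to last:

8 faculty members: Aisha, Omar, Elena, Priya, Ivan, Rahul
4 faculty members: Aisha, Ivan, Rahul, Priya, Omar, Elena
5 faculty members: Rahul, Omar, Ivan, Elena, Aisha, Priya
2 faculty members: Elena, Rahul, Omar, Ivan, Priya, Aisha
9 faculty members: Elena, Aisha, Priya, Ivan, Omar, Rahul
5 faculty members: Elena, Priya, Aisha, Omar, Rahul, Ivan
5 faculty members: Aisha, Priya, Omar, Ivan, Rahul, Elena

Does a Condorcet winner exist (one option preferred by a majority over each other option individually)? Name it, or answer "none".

Checking pairwise contests:
Elena beats Aisha 21–17.
Aisha beats Omar 31–7.
Aisha beats Ivan 31–7.
Aisha beats Rahul 31–7.
Omar beats Elena 22–16.
Aisha beats Priya 31–7.
Every option loses at least one head-to-head, so there is no Condorcet winner.

none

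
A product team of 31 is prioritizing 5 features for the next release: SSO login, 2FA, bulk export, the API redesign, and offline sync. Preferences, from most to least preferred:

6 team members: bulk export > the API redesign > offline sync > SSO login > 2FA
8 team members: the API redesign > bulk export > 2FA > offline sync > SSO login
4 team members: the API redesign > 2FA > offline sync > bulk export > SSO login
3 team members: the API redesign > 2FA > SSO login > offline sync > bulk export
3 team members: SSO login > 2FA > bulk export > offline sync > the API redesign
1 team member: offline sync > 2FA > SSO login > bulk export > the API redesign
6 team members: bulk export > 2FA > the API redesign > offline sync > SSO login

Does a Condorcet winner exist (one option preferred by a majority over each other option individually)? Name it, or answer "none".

bulk export

bulk export vs SSO login: 24–7 for bulk export.
bulk export vs 2FA: 20–11 for bulk export.
bulk export vs the API redesign: 16–15 for bulk export.
bulk export vs offline sync: 23–8 for bulk export.
bulk export beats every other option head-to-head.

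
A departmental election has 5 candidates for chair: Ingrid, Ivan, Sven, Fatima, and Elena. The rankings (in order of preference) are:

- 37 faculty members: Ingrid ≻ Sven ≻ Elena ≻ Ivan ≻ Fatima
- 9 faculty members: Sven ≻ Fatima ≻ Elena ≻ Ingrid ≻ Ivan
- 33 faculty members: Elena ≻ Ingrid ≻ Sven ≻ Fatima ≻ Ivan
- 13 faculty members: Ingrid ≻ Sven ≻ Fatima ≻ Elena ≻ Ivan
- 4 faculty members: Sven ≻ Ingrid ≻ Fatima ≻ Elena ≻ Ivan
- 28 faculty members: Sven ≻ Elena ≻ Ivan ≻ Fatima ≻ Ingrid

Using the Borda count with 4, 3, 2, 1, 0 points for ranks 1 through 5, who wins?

Ingrid: 37·4 + 9·1 + 33·3 + 13·4 + 4·3 + 28·0 = 320
Ivan: 37·1 + 9·0 + 33·0 + 13·0 + 4·0 + 28·2 = 93
Sven: 37·3 + 9·4 + 33·2 + 13·3 + 4·4 + 28·4 = 380
Fatima: 37·0 + 9·3 + 33·1 + 13·2 + 4·2 + 28·1 = 122
Elena: 37·2 + 9·2 + 33·4 + 13·1 + 4·1 + 28·3 = 325
Sven has the highest Borda score (380).

Sven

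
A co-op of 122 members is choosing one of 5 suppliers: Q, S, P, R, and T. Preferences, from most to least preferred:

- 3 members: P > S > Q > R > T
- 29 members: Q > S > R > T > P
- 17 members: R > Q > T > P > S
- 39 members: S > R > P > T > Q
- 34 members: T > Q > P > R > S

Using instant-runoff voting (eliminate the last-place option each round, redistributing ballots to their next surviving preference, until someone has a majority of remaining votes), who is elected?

Round 1: Q 29, S 39, P 3, R 17, T 34. Eliminate P.
Round 2: Q 29, S 42, R 17, T 34. Eliminate R.
Round 3: Q 46, S 42, T 34. Eliminate T.
Round 4: Q 80, S 42. Q has a majority.

Q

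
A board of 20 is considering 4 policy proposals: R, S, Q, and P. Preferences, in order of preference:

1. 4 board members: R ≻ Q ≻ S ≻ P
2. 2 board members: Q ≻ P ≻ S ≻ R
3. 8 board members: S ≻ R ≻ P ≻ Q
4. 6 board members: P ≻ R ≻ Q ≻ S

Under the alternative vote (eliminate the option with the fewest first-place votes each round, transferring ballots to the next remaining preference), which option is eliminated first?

Q

Round 1: R 4, S 8, Q 2, P 6. Eliminate Q.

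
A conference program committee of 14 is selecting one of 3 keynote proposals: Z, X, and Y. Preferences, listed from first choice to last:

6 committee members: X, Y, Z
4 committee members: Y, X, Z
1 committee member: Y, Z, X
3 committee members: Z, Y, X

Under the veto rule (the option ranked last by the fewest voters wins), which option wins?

Y

Last-place votes: Z 10, X 4, Y 0.
Y is ranked last by the fewest voters, so Y wins.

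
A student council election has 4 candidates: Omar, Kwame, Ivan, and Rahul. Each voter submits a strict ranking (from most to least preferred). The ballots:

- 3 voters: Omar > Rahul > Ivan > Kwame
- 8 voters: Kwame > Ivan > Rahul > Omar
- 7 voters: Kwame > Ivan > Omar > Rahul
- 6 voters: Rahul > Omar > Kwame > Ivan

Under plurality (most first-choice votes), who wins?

Kwame

First-place votes: Omar 3, Kwame 15, Ivan 0, Rahul 6.
Kwame has the most first-place votes.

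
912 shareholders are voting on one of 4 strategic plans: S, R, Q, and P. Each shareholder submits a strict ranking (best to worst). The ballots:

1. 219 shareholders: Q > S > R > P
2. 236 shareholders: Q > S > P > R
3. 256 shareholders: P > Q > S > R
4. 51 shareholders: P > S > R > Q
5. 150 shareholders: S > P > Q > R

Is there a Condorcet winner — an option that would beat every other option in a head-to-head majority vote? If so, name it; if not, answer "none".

Checking pairwise contests:
Q beats S 711–201.
S beats R 912–0.
P beats Q 457–455.
S beats P 605–307.
Every option loses at least one head-to-head, so there is no Condorcet winner.

none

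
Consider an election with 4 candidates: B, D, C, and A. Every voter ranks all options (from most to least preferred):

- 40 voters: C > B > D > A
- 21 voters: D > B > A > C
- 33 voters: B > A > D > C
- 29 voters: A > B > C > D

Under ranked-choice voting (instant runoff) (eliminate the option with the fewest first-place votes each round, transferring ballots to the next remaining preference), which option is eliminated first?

D

Round 1: B 33, D 21, C 40, A 29. Eliminate D.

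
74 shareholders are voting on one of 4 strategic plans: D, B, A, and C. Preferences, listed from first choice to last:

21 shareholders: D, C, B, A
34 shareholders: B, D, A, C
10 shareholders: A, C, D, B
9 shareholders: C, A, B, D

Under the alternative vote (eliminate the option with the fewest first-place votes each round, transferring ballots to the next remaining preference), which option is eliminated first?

C

Round 1: D 21, B 34, A 10, C 9. Eliminate C.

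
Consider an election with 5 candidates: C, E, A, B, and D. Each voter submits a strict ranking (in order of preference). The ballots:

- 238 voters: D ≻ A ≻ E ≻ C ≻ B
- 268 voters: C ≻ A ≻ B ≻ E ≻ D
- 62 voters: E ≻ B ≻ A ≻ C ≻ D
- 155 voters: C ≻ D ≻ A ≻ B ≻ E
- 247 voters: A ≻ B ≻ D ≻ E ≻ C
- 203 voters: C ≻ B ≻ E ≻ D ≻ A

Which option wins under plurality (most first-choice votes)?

C

First-place votes: C 626, E 62, A 247, B 0, D 238.
C has the most first-place votes.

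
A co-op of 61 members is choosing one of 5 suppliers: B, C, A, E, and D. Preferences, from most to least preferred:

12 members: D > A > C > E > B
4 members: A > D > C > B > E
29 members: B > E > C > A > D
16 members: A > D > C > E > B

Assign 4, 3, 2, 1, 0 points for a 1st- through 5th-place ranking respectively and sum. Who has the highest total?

A

B: 12·0 + 4·1 + 29·4 + 16·0 = 120
C: 12·2 + 4·2 + 29·2 + 16·2 = 122
A: 12·3 + 4·4 + 29·1 + 16·4 = 145
E: 12·1 + 4·0 + 29·3 + 16·1 = 115
D: 12·4 + 4·3 + 29·0 + 16·3 = 108
A has the highest Borda score (145).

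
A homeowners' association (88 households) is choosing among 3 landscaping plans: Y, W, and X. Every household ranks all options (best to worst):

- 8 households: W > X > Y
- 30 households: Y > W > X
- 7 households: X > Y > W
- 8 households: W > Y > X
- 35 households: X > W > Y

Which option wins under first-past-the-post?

X

First-place votes: Y 30, W 16, X 42.
X has the most first-place votes.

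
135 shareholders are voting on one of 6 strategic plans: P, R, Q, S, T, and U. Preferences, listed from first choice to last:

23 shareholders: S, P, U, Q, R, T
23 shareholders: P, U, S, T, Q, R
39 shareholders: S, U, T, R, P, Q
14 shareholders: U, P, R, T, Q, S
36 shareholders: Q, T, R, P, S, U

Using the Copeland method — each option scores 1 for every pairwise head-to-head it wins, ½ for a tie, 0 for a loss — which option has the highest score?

S

P: beats Q, S, and U; loses to R and T → score 3.
R: beats P; loses to Q, S, T, and U → score 1.
Q: beats R; loses to P, S, T, and U → score 1.
S: beats R, Q, T, and U; loses to P → score 4.
T: beats P, R, and Q; loses to S and U → score 3.
U: beats R, Q, and T; loses to P and S → score 3.
S has the best pairwise record.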